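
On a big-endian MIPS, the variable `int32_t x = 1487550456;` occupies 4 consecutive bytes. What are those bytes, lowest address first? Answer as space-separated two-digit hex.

58 AA 37 F8

1487550456 in hexadecimal, padded to 32 bits, is 0x58AA37F8.
Split into bytes (most-significant first): 58 AA 37 F8.
Big-endian stores the most-significant byte at the lowest address.
So the memory order matches the most-significant-first order: 58 AA 37 F8.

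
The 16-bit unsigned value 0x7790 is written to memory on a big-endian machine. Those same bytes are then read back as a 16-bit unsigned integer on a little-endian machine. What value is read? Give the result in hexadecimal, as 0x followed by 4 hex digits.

0x9077

Stored big-endian, the bytes at ascending addresses are 77 90.
Read back as little-endian, the first byte is least significant, giving 0x9077.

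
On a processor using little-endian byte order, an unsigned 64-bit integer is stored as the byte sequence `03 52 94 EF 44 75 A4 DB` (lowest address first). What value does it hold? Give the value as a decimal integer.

15826903929424466435

Little-endian: lowest address holds the least-significant byte.
Reassemble most-significant byte first: DB A4 75 44 EF 94 52 03 → 0xDBA47544EF945203.
0xDBA47544EF945203 = 15826903929424466435.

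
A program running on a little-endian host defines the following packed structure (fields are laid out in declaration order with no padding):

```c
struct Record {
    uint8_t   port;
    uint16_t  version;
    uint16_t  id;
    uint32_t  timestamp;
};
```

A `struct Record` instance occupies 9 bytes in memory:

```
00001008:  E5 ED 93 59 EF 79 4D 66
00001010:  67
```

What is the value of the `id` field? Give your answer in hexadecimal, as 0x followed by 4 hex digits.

0xEF59

`id` follows `port` (1 B), `version` (2 B), so it starts at offset 1 + 2 = 3 and occupies 2 bytes.
Bytes at offsets 3..4: 59 EF.
Little-endian: lowest address holds the least-significant byte.
Reassemble most-significant byte first: EF 59 → 0xEF59.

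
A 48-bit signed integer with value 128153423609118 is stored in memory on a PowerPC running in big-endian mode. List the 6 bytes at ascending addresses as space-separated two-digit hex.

74 8E 0B 4A 7D 1E

128153423609118 in hexadecimal, padded to 48 bits, is 0x748E0B4A7D1E.
Split into bytes (most-significant first): 74 8E 0B 4A 7D 1E.
Big-endian stores the most-significant byte at the lowest address.
So the memory order matches the most-significant-first order: 74 8E 0B 4A 7D 1E.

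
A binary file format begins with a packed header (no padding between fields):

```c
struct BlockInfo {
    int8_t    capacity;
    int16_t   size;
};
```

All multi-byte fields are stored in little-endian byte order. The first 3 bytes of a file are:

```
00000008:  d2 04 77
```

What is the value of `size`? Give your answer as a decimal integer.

30468

`size` follows `capacity` (1 byte), so it starts at byte offset 1 and occupies 2 bytes.
Bytes at offsets 1..2: 04 77.
Little-endian stores the least-significant byte at the lowest address.
Reassemble most-significant byte first: 77 04 → 0x7704.
0x7704 = 30468.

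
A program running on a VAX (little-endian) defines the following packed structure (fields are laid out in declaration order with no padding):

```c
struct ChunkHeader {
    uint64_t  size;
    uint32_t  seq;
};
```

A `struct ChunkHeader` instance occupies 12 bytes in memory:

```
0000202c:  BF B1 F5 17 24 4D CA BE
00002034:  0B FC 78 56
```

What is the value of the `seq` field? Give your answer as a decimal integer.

`seq` follows `size` (8 bytes), so it starts at byte offset 8 and occupies 4 bytes.
Bytes at offsets 8..11: 0B FC 78 56.
In little-endian order the low byte comes first in memory.
Reassemble most-significant byte first: 56 78 FC 0B → 0x5678FC0B.
0x5678FC0B = 1450769419.

1450769419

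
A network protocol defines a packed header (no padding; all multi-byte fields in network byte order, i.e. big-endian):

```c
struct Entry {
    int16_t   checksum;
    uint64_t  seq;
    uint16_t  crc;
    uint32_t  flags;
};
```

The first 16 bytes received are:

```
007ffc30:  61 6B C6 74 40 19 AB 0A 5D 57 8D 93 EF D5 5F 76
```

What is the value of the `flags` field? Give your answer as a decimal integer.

4023738230

`flags` follows `checksum` (2 B), `seq` (8 B), `crc` (2 B), so it starts at offset 2 + 8 + 2 = 12 and occupies 4 bytes.
Bytes at offsets 12..15: EF D5 5F 76.
Big-endian stores the most-significant byte at the lowest address.
The bytes are already most-significant first: 0xEFD55F76.
0xEFD55F76 = 4023738230.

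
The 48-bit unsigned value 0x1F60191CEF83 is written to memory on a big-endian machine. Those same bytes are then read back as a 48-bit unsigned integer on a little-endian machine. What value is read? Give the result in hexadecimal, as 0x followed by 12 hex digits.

Stored big-endian, the bytes at ascending addresses are 1F 60 19 1C EF 83.
Read back as little-endian, the first byte is least significant, giving 0x83EF1C19601F.

0x83EF1C19601F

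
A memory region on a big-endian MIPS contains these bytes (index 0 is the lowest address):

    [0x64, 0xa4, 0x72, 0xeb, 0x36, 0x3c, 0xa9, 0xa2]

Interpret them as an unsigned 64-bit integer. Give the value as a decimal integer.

In big-endian order the high byte comes first in memory.
The bytes are already most-significant first: 0x64A472EB363CA9A2.
0x64A472EB363CA9A2 = 7252047654526167458.

7252047654526167458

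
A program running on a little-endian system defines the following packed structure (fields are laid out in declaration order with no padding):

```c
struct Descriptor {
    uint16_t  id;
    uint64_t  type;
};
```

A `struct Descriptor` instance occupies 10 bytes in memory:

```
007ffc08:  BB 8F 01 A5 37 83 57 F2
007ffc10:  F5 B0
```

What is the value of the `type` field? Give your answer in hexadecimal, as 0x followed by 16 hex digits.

`type` follows `id` (2 bytes), so it starts at byte offset 2 and occupies 8 bytes.
Bytes at offsets 2..9: 01 A5 37 83 57 F2 F5 B0.
Little-endian: lowest address holds the least-significant byte.
Reassemble most-significant byte first: B0 F5 F2 57 83 37 A5 01 → 0xB0F5F2578337A501.

0xB0F5F2578337A501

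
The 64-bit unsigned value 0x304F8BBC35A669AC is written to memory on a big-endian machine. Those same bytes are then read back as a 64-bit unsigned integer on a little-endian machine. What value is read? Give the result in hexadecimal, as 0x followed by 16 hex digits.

Stored big-endian, the bytes at ascending addresses are 30 4F 8B BC 35 A6 69 AC.
Read back as little-endian, the first byte is least significant, giving 0xAC69A635BC8B4F30.

0xAC69A635BC8B4F30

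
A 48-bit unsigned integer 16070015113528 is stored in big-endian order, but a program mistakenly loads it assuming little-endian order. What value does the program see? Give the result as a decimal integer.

62506984250638

16070015113528 in 48-bit hexadecimal is 0x0E9D978AD938.
Stored big-endian, the bytes at ascending addresses are 0E 9D 97 8A D9 38.
Read back as little-endian, the first byte is least significant, giving 0x38D98A979D0E.
0x38D98A979D0E = 62506984250638.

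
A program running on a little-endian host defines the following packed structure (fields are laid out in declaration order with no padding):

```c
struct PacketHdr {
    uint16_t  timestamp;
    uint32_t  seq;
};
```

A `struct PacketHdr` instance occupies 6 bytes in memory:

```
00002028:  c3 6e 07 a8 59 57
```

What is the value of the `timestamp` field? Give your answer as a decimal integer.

28355

`timestamp` is the first field, at byte offset 0, occupying 2 bytes.
Bytes at offsets 0..1: C3 6E.
Little-endian: lowest address holds the least-significant byte.
Reassemble most-significant byte first: 6E C3 → 0x6EC3.
0x6EC3 = 28355.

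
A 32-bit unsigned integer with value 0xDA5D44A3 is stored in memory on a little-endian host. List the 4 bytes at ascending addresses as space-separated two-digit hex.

Split into bytes (most-significant first): DA 5D 44 A3.
In little-endian order the low byte comes first in memory.
So at ascending addresses the bytes are A3 44 5D DA.

A3 44 5D DA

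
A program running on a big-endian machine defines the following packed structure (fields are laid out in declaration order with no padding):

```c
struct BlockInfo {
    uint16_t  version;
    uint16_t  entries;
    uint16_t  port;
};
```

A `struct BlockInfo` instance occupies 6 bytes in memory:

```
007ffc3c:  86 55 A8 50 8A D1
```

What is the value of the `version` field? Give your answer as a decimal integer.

34389

`version` is the first field, at byte offset 0, occupying 2 bytes.
Bytes at offsets 0..1: 86 55.
In big-endian order the high byte comes first in memory.
The bytes are already most-significant first: 0x8655.
0x8655 = 34389.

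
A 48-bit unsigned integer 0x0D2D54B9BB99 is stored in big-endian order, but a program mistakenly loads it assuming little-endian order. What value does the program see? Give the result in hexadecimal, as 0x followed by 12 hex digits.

0x99BBB9542D0D

Stored big-endian, the bytes at ascending addresses are 0D 2D 54 B9 BB 99.
Read back as little-endian, the first byte is least significant, giving 0x99BBB9542D0D.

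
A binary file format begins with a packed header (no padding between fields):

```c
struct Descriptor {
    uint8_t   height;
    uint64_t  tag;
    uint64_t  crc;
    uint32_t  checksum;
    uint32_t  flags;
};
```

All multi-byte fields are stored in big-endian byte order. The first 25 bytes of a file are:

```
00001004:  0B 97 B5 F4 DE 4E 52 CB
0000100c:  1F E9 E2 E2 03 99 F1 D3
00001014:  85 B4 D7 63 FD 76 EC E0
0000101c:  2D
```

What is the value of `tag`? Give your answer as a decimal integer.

10931912906145712927

`tag` follows `height` (1 byte), so it starts at byte offset 1 and occupies 8 bytes.
Bytes at offsets 1..8: 97 B5 F4 DE 4E 52 CB 1F.
In big-endian order the high byte comes first in memory.
The bytes are already most-significant first: 0x97B5F4DE4E52CB1F.
0x97B5F4DE4E52CB1F = 10931912906145712927.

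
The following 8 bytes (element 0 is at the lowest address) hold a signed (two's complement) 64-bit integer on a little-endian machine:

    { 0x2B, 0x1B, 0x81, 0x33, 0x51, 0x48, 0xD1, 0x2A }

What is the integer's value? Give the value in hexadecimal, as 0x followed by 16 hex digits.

0x2AD1485133811B2B

Little-endian: lowest address holds the least-significant byte.
Reassemble most-significant byte first: 2A D1 48 51 33 81 1B 2B → 0x2AD1485133811B2B.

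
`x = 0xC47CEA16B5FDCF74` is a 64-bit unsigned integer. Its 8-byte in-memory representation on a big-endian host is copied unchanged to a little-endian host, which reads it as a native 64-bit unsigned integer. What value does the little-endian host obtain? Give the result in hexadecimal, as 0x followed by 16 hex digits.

0x74CFFDB516EA7CC4

Stored big-endian, the bytes at ascending addresses are C4 7C EA 16 B5 FD CF 74.
Read back as little-endian, the first byte is least significant, giving 0x74CFFDB516EA7CC4.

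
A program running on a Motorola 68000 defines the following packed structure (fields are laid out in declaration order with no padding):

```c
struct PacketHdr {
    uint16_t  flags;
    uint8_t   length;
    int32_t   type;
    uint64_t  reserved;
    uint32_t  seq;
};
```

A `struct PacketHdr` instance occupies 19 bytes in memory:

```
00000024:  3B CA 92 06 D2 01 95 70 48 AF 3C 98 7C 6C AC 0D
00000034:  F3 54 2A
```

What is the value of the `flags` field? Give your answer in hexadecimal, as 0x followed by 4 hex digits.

`flags` is the first field, at byte offset 0, occupying 2 bytes.
Bytes at offsets 0..1: 3B CA.
Big-endian stores the most-significant byte at the lowest address.
The bytes are already most-significant first: 0x3BCA.

0x3BCA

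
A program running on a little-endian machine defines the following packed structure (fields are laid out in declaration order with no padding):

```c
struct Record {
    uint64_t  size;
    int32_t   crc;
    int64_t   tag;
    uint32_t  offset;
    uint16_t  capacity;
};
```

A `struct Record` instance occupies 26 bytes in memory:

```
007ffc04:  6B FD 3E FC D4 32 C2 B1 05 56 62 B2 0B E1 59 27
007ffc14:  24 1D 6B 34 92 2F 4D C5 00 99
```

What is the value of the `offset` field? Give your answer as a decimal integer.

`offset` follows `size` (8 B), `crc` (4 B), `tag` (8 B), so it starts at offset 8 + 4 + 8 = 20 and occupies 4 bytes.
Bytes at offsets 20..23: 92 2F 4D C5.
Little-endian stores the least-significant byte at the lowest address.
Reassemble most-significant byte first: C5 4D 2F 92 → 0xC54D2F92.
0xC54D2F92 = 3310170002.

3310170002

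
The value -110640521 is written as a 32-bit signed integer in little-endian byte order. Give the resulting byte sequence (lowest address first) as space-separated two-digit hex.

Two's complement of -110640521 in 32 bits: 110640521 = 0x06983D89; invert → 0xF967C276; add 1 → 0xF967C277.
Split into bytes (most-significant first): F9 67 C2 77.
In little-endian order the low byte comes first in memory.
So at ascending addresses the bytes are 77 C2 67 F9.

77 C2 67 F9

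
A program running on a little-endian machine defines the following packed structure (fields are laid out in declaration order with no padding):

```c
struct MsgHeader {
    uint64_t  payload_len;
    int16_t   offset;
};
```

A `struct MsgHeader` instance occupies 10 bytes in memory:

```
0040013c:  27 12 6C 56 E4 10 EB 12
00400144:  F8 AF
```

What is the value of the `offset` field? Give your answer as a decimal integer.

-20488

`offset` follows `payload_len` (8 bytes), so it starts at byte offset 8 and occupies 2 bytes.
Bytes at offsets 8..9: F8 AF.
In little-endian order the low byte comes first in memory.
Reassemble most-significant byte first: AF F8 → 0xAFF8.
Top bit is set, so as a signed 16-bit value this is 0xAFF8 − 2^16 = -20488.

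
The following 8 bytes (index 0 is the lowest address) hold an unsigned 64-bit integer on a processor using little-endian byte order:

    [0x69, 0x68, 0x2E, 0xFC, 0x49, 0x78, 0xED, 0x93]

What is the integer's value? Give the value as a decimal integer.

Little-endian: lowest address holds the least-significant byte.
Reassemble most-significant byte first: 93 ED 78 49 FC 2E 68 69 → 0x93ED7849FC2E6869.
0x93ED7849FC2E6869 = 10659308152214677609.

10659308152214677609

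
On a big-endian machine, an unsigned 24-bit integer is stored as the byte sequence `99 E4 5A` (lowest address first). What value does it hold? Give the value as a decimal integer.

10085466

Big-endian: lowest address holds the most-significant byte.
The bytes are already most-significant first: 0x99E45A.
0x99E45A = 10085466.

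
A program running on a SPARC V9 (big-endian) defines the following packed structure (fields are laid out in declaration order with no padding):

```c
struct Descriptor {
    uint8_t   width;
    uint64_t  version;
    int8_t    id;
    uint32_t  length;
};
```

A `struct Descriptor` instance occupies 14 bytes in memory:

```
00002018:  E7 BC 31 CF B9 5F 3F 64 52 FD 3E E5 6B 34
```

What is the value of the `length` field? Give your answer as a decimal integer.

`length` follows `width` (1 B), `version` (8 B), `id` (1 B), so it starts at offset 1 + 8 + 1 = 10 and occupies 4 bytes.
Bytes at offsets 10..13: 3E E5 6B 34.
Big-endian stores the most-significant byte at the lowest address.
The bytes are already most-significant first: 0x3EE56B34.
0x3EE56B34 = 1055222580.

1055222580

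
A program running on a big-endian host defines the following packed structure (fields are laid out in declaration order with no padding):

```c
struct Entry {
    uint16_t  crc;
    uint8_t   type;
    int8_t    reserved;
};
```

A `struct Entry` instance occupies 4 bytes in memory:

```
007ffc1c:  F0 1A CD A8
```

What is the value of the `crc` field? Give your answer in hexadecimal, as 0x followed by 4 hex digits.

0xF01A

`crc` is the first field, at byte offset 0, occupying 2 bytes.
Bytes at offsets 0..1: F0 1A.
In big-endian order the high byte comes first in memory.
The bytes are already most-significant first: 0xF01A.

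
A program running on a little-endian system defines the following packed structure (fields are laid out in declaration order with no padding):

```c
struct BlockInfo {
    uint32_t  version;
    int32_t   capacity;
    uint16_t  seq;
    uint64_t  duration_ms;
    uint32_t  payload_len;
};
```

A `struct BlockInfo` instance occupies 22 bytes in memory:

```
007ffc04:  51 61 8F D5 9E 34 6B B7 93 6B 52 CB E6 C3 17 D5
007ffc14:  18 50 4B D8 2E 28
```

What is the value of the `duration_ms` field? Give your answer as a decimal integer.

`duration_ms` follows `version` (4 B), `capacity` (4 B), `seq` (2 B), so it starts at offset 4 + 4 + 2 = 10 and occupies 8 bytes.
Bytes at offsets 10..17: 52 CB E6 C3 17 D5 18 50.
In little-endian order the low byte comes first in memory.
Reassemble most-significant byte first: 50 18 D5 17 C3 E6 CB 52 → 0x5018D517C3E6CB52.
0x5018D517C3E6CB52 = 5771597220522937170.

5771597220522937170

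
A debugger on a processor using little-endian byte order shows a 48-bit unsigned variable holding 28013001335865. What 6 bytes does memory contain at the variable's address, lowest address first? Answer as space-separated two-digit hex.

28013001335865 in hexadecimal, padded to 48 bits, is 0x197A48FE6439.
Split into bytes (most-significant first): 19 7A 48 FE 64 39.
Little-endian: lowest address holds the least-significant byte.
So at ascending addresses the bytes are 39 64 FE 48 7A 19.

39 64 FE 48 7A 19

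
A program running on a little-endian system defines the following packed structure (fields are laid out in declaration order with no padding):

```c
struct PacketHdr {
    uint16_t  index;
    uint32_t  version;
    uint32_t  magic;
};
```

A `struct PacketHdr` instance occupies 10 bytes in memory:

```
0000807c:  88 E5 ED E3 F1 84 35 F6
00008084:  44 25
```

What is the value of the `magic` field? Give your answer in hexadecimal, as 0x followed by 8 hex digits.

0x2544F635

`magic` follows `index` (2 B), `version` (4 B), so it starts at offset 2 + 4 = 6 and occupies 4 bytes.
Bytes at offsets 6..9: 35 F6 44 25.
Little-endian stores the least-significant byte at the lowest address.
Reassemble most-significant byte first: 25 44 F6 35 → 0x2544F635.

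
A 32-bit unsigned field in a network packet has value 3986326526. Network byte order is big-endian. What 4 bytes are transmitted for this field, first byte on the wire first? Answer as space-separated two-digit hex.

3986326526 in hexadecimal, padded to 32 bits, is 0xED9A83FE.
Split into bytes (most-significant first): ED 9A 83 FE.
Big-endian: lowest address holds the most-significant byte.
So the memory order matches the most-significant-first order: ED 9A 83 FE.

ED 9A 83 FE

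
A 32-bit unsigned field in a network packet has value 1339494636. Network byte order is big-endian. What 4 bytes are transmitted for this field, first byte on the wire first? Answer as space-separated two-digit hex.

4F D7 10 EC

1339494636 in hexadecimal, padded to 32 bits, is 0x4FD710EC.
Split into bytes (most-significant first): 4F D7 10 EC.
In big-endian order the high byte comes first in memory.
So the memory order matches the most-significant-first order: 4F D7 10 EC.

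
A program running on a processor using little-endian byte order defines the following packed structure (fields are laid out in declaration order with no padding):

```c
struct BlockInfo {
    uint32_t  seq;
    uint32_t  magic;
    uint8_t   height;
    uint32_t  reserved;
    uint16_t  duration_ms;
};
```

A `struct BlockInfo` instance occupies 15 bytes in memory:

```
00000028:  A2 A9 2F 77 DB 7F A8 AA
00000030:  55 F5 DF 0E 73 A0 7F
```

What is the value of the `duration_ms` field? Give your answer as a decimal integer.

32672

`duration_ms` follows `seq` (4 B), `magic` (4 B), `height` (1 B), `reserved` (4 B), so it starts at offset 4 + 4 + 1 + 4 = 13 and occupies 2 bytes.
Bytes at offsets 13..14: A0 7F.
In little-endian order the low byte comes first in memory.
Reassemble most-significant byte first: 7F A0 → 0x7FA0.
0x7FA0 = 32672.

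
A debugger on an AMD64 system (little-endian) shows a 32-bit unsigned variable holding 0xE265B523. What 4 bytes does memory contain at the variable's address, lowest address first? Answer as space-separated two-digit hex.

Split into bytes (most-significant first): E2 65 B5 23.
Little-endian: lowest address holds the least-significant byte.
So at ascending addresses the bytes are 23 B5 65 E2.

23 B5 65 E2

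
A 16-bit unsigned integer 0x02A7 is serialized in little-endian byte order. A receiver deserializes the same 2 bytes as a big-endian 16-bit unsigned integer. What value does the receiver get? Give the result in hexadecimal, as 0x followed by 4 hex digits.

0xA702

Stored little-endian, the bytes at ascending addresses are A7 02.
Read back as big-endian, the last byte is least significant, giving 0xA702.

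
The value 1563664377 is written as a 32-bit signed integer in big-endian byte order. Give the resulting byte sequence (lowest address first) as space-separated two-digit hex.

1563664377 in hexadecimal, padded to 32 bits, is 0x5D339FF9.
Split into bytes (most-significant first): 5D 33 9F F9.
In big-endian order the high byte comes first in memory.
So the memory order matches the most-significant-first order: 5D 33 9F F9.

5D 33 9F F9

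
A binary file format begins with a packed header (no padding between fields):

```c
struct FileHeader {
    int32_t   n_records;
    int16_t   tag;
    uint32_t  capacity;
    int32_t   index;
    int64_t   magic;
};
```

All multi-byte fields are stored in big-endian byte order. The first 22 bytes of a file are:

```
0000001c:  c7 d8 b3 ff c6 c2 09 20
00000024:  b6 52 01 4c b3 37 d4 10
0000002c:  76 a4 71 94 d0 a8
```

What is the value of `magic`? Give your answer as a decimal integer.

`magic` follows `n_records` (4 B), `tag` (2 B), `capacity` (4 B), `index` (4 B), so it starts at offset 4 + 2 + 4 + 4 = 14 and occupies 8 bytes.
Bytes at offsets 14..21: D4 10 76 A4 71 94 D0 A8.
Big-endian stores the most-significant byte at the lowest address.
The bytes are already most-significant first: 0xD41076A47194D0A8.
Top bit is set, so as a signed 64-bit value this is 0xD41076A47194D0A8 − 2^64 = -3165900089389166424.

-3165900089389166424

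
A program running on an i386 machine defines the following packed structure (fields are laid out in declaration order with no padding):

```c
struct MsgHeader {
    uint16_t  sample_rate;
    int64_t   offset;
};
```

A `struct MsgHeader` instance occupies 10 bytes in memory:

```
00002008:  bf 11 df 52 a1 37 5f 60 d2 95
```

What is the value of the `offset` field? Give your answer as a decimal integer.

-7650946854877572385

`offset` follows `sample_rate` (2 bytes), so it starts at byte offset 2 and occupies 8 bytes.
Bytes at offsets 2..9: DF 52 A1 37 5F 60 D2 95.
In little-endian order the low byte comes first in memory.
Reassemble most-significant byte first: 95 D2 60 5F 37 A1 52 DF → 0x95D2605F37A152DF.
Top bit is set, so as a signed 64-bit value this is 0x95D2605F37A152DF − 2^64 = -7650946854877572385.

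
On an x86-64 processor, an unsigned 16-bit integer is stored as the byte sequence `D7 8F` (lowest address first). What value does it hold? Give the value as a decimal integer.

In little-endian order the low byte comes first in memory.
Reassemble most-significant byte first: 8F D7 → 0x8FD7.
0x8FD7 = 36823.

36823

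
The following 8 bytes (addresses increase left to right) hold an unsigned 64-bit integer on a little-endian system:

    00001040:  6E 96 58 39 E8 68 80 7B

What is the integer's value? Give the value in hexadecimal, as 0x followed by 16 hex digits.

0x7B8068E83958966E

Little-endian: lowest address holds the least-significant byte.
Reassemble most-significant byte first: 7B 80 68 E8 39 58 96 6E → 0x7B8068E83958966E.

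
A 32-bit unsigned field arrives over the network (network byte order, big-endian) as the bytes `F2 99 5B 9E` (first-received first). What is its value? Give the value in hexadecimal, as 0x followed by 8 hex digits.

0xF2995B9E

Big-endian: lowest address holds the most-significant byte.
The bytes are already most-significant first: 0xF2995B9E.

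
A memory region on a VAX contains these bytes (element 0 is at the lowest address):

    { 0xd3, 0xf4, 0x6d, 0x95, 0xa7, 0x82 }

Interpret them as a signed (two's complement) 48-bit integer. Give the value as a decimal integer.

-137818698550061

In little-endian order the low byte comes first in memory.
Reassemble most-significant byte first: 82 A7 95 6D F4 D3 → 0x82A7956DF4D3.
Top bit is set, so as a signed 48-bit value this is 0x82A7956DF4D3 − 2^48 = -137818698550061.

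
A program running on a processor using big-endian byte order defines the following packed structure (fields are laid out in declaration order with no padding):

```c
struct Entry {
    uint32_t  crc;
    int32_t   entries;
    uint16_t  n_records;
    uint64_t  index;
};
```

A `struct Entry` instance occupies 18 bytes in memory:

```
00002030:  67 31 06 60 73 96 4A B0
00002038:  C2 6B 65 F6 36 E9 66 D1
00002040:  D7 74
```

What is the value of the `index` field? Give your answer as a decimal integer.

`index` follows `crc` (4 B), `entries` (4 B), `n_records` (2 B), so it starts at offset 4 + 4 + 2 = 10 and occupies 8 bytes.
Bytes at offsets 10..17: 65 F6 36 E9 66 D1 D7 74.
Big-endian stores the most-significant byte at the lowest address.
The bytes are already most-significant first: 0x65F636E966D1D774.
0x65F636E966D1D774 = 7347120218181850996.

7347120218181850996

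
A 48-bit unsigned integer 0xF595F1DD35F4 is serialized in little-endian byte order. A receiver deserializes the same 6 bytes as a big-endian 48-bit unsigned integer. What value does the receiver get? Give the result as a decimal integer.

Stored little-endian, the bytes at ascending addresses are F4 35 DD F1 95 F5.
Read back as big-endian, the last byte is least significant, giving 0xF435DDF195F5.
0xF435DDF195F5 = 268512194041333.

268512194041333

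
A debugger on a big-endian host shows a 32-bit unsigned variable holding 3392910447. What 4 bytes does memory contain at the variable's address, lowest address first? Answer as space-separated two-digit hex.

3392910447 in hexadecimal, padded to 32 bits, is 0xCA3BB46F.
Split into bytes (most-significant first): CA 3B B4 6F.
Big-endian stores the most-significant byte at the lowest address.
So the memory order matches the most-significant-first order: CA 3B B4 6F.

CA 3B B4 6F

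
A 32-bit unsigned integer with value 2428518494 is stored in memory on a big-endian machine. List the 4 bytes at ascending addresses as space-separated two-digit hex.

90 C0 40 5E

2428518494 in hexadecimal, padded to 32 bits, is 0x90C0405E.
Split into bytes (most-significant first): 90 C0 40 5E.
Big-endian stores the most-significant byte at the lowest address.
So the memory order matches the most-significant-first order: 90 C0 40 5E.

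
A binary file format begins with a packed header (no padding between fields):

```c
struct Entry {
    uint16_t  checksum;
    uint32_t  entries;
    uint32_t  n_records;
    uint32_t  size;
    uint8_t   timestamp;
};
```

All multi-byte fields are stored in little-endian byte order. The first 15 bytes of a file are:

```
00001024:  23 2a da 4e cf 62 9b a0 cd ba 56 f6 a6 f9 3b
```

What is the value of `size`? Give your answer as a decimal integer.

4188468822

`size` follows `checksum` (2 B), `entries` (4 B), `n_records` (4 B), so it starts at offset 2 + 4 + 4 = 10 and occupies 4 bytes.
Bytes at offsets 10..13: 56 F6 A6 F9.
Little-endian stores the least-significant byte at the lowest address.
Reassemble most-significant byte first: F9 A6 F6 56 → 0xF9A6F656.
0xF9A6F656 = 4188468822.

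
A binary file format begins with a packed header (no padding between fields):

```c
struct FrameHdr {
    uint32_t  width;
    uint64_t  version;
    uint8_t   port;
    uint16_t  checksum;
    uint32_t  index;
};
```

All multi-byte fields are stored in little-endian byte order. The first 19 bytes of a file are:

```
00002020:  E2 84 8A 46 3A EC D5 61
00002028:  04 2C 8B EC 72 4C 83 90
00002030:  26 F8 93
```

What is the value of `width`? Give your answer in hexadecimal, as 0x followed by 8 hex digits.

0x468A84E2

`width` is the first field, at byte offset 0, occupying 4 bytes.
Bytes at offsets 0..3: E2 84 8A 46.
Little-endian stores the least-significant byte at the lowest address.
Reassemble most-significant byte first: 46 8A 84 E2 → 0x468A84E2.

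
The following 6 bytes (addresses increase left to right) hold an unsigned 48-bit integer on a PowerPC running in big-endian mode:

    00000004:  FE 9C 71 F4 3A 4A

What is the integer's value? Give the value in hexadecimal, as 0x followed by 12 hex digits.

0xFE9C71F43A4A

Big-endian: lowest address holds the most-significant byte.
The bytes are already most-significant first: 0xFE9C71F43A4A.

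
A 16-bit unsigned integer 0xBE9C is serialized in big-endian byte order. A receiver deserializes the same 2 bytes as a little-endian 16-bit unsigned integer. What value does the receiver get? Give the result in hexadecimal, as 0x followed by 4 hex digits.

0x9CBE

Stored big-endian, the bytes at ascending addresses are BE 9C.
Read back as little-endian, the first byte is least significant, giving 0x9CBE.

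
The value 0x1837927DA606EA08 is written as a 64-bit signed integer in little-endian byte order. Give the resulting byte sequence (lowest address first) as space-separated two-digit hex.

Split into bytes (most-significant first): 18 37 92 7D A6 06 EA 08.
Little-endian stores the least-significant byte at the lowest address.
So at ascending addresses the bytes are 08 EA 06 A6 7D 92 37 18.

08 EA 06 A6 7D 92 37 18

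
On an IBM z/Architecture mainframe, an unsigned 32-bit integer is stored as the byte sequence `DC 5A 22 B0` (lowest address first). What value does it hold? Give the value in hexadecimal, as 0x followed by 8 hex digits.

Big-endian stores the most-significant byte at the lowest address.
The bytes are already most-significant first: 0xDC5A22B0.

0xDC5A22B0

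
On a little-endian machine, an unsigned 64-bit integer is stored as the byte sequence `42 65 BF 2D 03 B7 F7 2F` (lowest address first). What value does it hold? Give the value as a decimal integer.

Little-endian: lowest address holds the least-significant byte.
Reassemble most-significant byte first: 2F F7 B7 03 2D BF 65 42 → 0x2FF7B7032DBF6542.
0x2FF7B7032DBF6542 = 3456432463310447938.

3456432463310447938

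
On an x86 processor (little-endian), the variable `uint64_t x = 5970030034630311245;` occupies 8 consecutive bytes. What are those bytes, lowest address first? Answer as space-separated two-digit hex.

4D 7D 8D 98 AF CE D9 52

5970030034630311245 in hexadecimal, padded to 64 bits, is 0x52D9CEAF988D7D4D.
Split into bytes (most-significant first): 52 D9 CE AF 98 8D 7D 4D.
Little-endian stores the least-significant byte at the lowest address.
So at ascending addresses the bytes are 4D 7D 8D 98 AF CE D9 52.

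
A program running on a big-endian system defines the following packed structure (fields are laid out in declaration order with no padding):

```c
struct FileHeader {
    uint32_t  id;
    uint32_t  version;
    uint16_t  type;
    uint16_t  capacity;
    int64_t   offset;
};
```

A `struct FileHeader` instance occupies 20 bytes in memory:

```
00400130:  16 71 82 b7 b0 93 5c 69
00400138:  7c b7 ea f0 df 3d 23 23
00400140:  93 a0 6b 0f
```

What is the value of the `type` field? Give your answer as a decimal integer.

`type` follows `id` (4 B), `version` (4 B), so it starts at offset 4 + 4 = 8 and occupies 2 bytes.
Bytes at offsets 8..9: 7C B7.
Big-endian: lowest address holds the most-significant byte.
The bytes are already most-significant first: 0x7CB7.
0x7CB7 = 31927.

31927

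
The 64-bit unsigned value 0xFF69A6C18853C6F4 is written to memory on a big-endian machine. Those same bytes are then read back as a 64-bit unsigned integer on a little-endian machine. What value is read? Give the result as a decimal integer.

Stored big-endian, the bytes at ascending addresses are FF 69 A6 C1 88 53 C6 F4.
Read back as little-endian, the first byte is least significant, giving 0xF4C65388C1A669FF.
0xF4C65388C1A669FF = 17637876837472692735.

17637876837472692735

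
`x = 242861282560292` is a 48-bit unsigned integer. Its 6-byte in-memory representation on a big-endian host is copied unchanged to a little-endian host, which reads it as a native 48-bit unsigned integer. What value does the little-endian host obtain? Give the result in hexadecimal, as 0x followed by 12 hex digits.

0x24097A8CE1DC

242861282560292 in 48-bit hexadecimal is 0xDCE18C7A0924.
Stored big-endian, the bytes at ascending addresses are DC E1 8C 7A 09 24.
Read back as little-endian, the first byte is least significant, giving 0x24097A8CE1DC.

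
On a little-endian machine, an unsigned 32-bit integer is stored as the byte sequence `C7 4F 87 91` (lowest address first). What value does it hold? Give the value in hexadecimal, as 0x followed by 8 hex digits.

0x91874FC7

Little-endian: lowest address holds the least-significant byte.
Reassemble most-significant byte first: 91 87 4F C7 → 0x91874FC7.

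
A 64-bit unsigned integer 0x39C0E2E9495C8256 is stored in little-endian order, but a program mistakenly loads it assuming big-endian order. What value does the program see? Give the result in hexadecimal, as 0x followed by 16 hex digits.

0x56825C49E9E2C039

Stored little-endian, the bytes at ascending addresses are 56 82 5C 49 E9 E2 C0 39.
Read back as big-endian, the last byte is least significant, giving 0x56825C49E9E2C039.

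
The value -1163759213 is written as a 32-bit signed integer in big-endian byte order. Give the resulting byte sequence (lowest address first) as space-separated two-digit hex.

Two's complement of -1163759213 in 32 bits: 1163759213 = 0x455D8E6D; invert → 0xBAA27192; add 1 → 0xBAA27193.
Split into bytes (most-significant first): BA A2 71 93.
Big-endian stores the most-significant byte at the lowest address.
So the memory order matches the most-significant-first order: BA A2 71 93.

BA A2 71 93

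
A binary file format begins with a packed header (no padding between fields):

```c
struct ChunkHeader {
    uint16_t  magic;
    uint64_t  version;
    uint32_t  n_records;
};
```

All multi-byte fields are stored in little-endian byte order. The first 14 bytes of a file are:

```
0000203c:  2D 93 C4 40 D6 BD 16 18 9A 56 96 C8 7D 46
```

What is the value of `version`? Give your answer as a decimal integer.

6240326719628525764

`version` follows `magic` (2 bytes), so it starts at byte offset 2 and occupies 8 bytes.
Bytes at offsets 2..9: C4 40 D6 BD 16 18 9A 56.
In little-endian order the low byte comes first in memory.
Reassemble most-significant byte first: 56 9A 18 16 BD D6 40 C4 → 0x569A1816BDD640C4.
0x569A1816BDD640C4 = 6240326719628525764.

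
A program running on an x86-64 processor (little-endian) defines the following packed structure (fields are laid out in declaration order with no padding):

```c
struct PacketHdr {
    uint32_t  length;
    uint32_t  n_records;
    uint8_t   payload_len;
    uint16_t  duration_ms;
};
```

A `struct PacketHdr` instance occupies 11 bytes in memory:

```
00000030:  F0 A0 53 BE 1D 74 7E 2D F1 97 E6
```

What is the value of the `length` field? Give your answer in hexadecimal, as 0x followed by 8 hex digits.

`length` is the first field, at byte offset 0, occupying 4 bytes.
Bytes at offsets 0..3: F0 A0 53 BE.
Little-endian stores the least-significant byte at the lowest address.
Reassemble most-significant byte first: BE 53 A0 F0 → 0xBE53A0F0.

0xBE53A0F0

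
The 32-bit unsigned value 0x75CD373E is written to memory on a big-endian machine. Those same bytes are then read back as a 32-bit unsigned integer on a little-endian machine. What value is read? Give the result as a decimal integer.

1043844469

Stored big-endian, the bytes at ascending addresses are 75 CD 37 3E.
Read back as little-endian, the first byte is least significant, giving 0x3E37CD75.
0x3E37CD75 = 1043844469.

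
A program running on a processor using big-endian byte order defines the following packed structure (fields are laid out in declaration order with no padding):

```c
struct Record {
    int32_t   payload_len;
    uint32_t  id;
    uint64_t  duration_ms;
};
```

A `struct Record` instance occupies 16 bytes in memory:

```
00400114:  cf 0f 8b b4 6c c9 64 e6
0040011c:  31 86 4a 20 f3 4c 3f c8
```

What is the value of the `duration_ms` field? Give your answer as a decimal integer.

`duration_ms` follows `payload_len` (4 B), `id` (4 B), so it starts at offset 4 + 4 = 8 and occupies 8 bytes.
Bytes at offsets 8..15: 31 86 4A 20 F3 4C 3F C8.
Big-endian stores the most-significant byte at the lowest address.
The bytes are already most-significant first: 0x31864A20F34C3FC8.
0x31864A20F34C3FC8 = 3568621260118966216.

3568621260118966216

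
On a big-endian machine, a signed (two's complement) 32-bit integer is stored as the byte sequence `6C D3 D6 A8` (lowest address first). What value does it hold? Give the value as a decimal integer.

1825822376

Big-endian stores the most-significant byte at the lowest address.
The bytes are already most-significant first: 0x6CD3D6A8.
0x6CD3D6A8 = 1825822376.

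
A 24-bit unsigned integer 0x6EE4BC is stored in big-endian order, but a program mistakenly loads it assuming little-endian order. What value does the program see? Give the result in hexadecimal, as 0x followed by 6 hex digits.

0xBCE46E

Stored big-endian, the bytes at ascending addresses are 6E E4 BC.
Read back as little-endian, the first byte is least significant, giving 0xBCE46E.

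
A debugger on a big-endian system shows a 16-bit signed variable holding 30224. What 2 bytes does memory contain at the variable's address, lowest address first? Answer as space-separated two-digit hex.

76 10

30224 in hexadecimal, padded to 16 bits, is 0x7610.
Split into bytes (most-significant first): 76 10.
Big-endian stores the most-significant byte at the lowest address.
So the memory order matches the most-significant-first order: 76 10.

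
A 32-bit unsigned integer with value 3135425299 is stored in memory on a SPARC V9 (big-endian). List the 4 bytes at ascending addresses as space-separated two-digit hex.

BA E2 CB 13

3135425299 in hexadecimal, padded to 32 bits, is 0xBAE2CB13.
Split into bytes (most-significant first): BA E2 CB 13.
In big-endian order the high byte comes first in memory.
So the memory order matches the most-significant-first order: BA E2 CB 13.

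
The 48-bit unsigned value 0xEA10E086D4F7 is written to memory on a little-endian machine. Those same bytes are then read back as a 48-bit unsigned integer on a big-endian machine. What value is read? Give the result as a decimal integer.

Stored little-endian, the bytes at ascending addresses are F7 D4 86 E0 10 EA.
Read back as big-endian, the last byte is least significant, giving 0xF7D486E010EA.
0xF7D486E010EA = 272492167958762.

272492167958762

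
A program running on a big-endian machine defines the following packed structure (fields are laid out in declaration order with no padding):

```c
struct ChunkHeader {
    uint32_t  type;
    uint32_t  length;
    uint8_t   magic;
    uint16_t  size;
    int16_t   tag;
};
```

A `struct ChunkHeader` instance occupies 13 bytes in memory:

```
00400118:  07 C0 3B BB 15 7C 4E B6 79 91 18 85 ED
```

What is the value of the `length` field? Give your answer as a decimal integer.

360468150

`length` follows `type` (4 bytes), so it starts at byte offset 4 and occupies 4 bytes.
Bytes at offsets 4..7: 15 7C 4E B6.
Big-endian: lowest address holds the most-significant byte.
The bytes are already most-significant first: 0x157C4EB6.
0x157C4EB6 = 360468150.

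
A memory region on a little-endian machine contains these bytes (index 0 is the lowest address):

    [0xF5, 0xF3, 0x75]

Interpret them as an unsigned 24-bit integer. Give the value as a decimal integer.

Little-endian stores the least-significant byte at the lowest address.
Reassemble most-significant byte first: 75 F3 F5 → 0x75F3F5.
0x75F3F5 = 7730165.

7730165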